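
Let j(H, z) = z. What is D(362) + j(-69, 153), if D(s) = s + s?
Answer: 877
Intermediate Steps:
D(s) = 2*s
D(362) + j(-69, 153) = 2*362 + 153 = 724 + 153 = 877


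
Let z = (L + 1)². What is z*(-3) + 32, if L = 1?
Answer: 20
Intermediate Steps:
z = 4 (z = (1 + 1)² = 2² = 4)
z*(-3) + 32 = 4*(-3) + 32 = -12 + 32 = 20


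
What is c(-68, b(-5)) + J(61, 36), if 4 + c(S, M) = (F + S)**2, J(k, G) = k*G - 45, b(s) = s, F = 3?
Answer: 6372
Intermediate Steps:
J(k, G) = -45 + G*k (J(k, G) = G*k - 45 = -45 + G*k)
c(S, M) = -4 + (3 + S)**2
c(-68, b(-5)) + J(61, 36) = (-4 + (3 - 68)**2) + (-45 + 36*61) = (-4 + (-65)**2) + (-45 + 2196) = (-4 + 4225) + 2151 = 4221 + 2151 = 6372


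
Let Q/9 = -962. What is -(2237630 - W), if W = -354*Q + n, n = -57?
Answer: 827245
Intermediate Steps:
Q = -8658 (Q = 9*(-962) = -8658)
W = 3064875 (W = -354*(-8658) - 57 = 3064932 - 57 = 3064875)
-(2237630 - W) = -(2237630 - 1*3064875) = -(2237630 - 3064875) = -1*(-827245) = 827245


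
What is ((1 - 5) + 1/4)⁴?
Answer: 50625/256 ≈ 197.75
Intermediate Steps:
((1 - 5) + 1/4)⁴ = (-4 + ¼)⁴ = (-15/4)⁴ = 50625/256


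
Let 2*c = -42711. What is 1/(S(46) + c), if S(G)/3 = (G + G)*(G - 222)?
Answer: -2/139863 ≈ -1.4300e-5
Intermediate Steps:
c = -42711/2 (c = (½)*(-42711) = -42711/2 ≈ -21356.)
S(G) = 6*G*(-222 + G) (S(G) = 3*((G + G)*(G - 222)) = 3*((2*G)*(-222 + G)) = 3*(2*G*(-222 + G)) = 6*G*(-222 + G))
1/(S(46) + c) = 1/(6*46*(-222 + 46) - 42711/2) = 1/(6*46*(-176) - 42711/2) = 1/(-48576 - 42711/2) = 1/(-139863/2) = -2/139863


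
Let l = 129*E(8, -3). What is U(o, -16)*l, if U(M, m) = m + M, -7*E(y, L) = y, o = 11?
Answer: 5160/7 ≈ 737.14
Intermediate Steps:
E(y, L) = -y/7
U(M, m) = M + m
l = -1032/7 (l = 129*(-⅐*8) = 129*(-8/7) = -1032/7 ≈ -147.43)
U(o, -16)*l = (11 - 16)*(-1032/7) = -5*(-1032/7) = 5160/7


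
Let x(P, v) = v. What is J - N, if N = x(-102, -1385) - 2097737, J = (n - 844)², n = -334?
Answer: 3486806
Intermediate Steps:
J = 1387684 (J = (-334 - 844)² = (-1178)² = 1387684)
N = -2099122 (N = -1385 - 2097737 = -2099122)
J - N = 1387684 - 1*(-2099122) = 1387684 + 2099122 = 3486806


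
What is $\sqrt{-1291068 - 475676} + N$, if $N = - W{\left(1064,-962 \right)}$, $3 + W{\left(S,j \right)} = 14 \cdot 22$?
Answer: $-305 + 14 i \sqrt{9014} \approx -305.0 + 1329.2 i$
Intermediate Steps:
$W{\left(S,j \right)} = 305$ ($W{\left(S,j \right)} = -3 + 14 \cdot 22 = -3 + 308 = 305$)
$N = -305$ ($N = \left(-1\right) 305 = -305$)
$\sqrt{-1291068 - 475676} + N = \sqrt{-1291068 - 475676} - 305 = \sqrt{-1766744} - 305 = 14 i \sqrt{9014} - 305 = -305 + 14 i \sqrt{9014}$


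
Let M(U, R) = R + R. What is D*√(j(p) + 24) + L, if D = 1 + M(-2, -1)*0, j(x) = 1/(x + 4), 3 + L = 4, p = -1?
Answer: 1 + √219/3 ≈ 5.9329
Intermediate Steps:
L = 1 (L = -3 + 4 = 1)
j(x) = 1/(4 + x)
M(U, R) = 2*R
D = 1 (D = 1 + (2*(-1))*0 = 1 - 2*0 = 1 + 0 = 1)
D*√(j(p) + 24) + L = 1*√(1/(4 - 1) + 24) + 1 = 1*√(1/3 + 24) + 1 = 1*√(⅓ + 24) + 1 = 1*√(73/3) + 1 = 1*(√219/3) + 1 = √219/3 + 1 = 1 + √219/3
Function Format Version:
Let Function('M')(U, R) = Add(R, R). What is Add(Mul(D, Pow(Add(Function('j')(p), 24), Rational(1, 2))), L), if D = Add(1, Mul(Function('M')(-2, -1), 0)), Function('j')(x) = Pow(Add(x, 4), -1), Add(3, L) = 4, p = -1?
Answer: Add(1, Mul(Rational(1, 3), Pow(219, Rational(1, 2)))) ≈ 5.9329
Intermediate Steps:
L = 1 (L = Add(-3, 4) = 1)
Function('j')(x) = Pow(Add(4, x), -1)
Function('M')(U, R) = Mul(2, R)
D = 1 (D = Add(1, Mul(Mul(2, -1), 0)) = Add(1, Mul(-2, 0)) = Add(1, 0) = 1)
Add(Mul(D, Pow(Add(Function('j')(p), 24), Rational(1, 2))), L) = Add(Mul(1, Pow(Add(Pow(Add(4, -1), -1), 24), Rational(1, 2))), 1) = Add(Mul(1, Pow(Add(Pow(3, -1), 24), Rational(1, 2))), 1) = Add(Mul(1, Pow(Add(Rational(1, 3), 24), Rational(1, 2))), 1) = Add(Mul(1, Pow(Rational(73, 3), Rational(1, 2))), 1) = Add(Mul(1, Mul(Rational(1, 3), Pow(219, Rational(1, 2)))), 1) = Add(Mul(Rational(1, 3), Pow(219, Rational(1, 2))), 1) = Add(1, Mul(Rational(1, 3), Pow(219, Rational(1, 2))))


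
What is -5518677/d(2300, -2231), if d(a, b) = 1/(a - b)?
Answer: -25005125487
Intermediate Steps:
-5518677/d(2300, -2231) = -5518677/(1/(2300 - 1*(-2231))) = -5518677/(1/(2300 + 2231)) = -5518677/(1/4531) = -5518677/1/4531 = -5518677*4531 = -25005125487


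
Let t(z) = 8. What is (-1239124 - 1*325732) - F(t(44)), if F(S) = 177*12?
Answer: -1566980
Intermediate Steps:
F(S) = 2124
(-1239124 - 1*325732) - F(t(44)) = (-1239124 - 1*325732) - 1*2124 = (-1239124 - 325732) - 2124 = -1564856 - 2124 = -1566980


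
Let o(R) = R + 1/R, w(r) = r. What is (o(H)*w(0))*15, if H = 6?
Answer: 0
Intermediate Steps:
o(R) = R + 1/R
(o(H)*w(0))*15 = ((6 + 1/6)*0)*15 = ((37/6)*0)*15 = 0*15 = 0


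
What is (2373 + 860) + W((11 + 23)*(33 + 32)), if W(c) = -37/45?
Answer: 145448/45 ≈ 3232.2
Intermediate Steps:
W(c) = -37/45 (W(c) = -37*1/45 = -37/45)
(2373 + 860) + W((11 + 23)*(33 + 32)) = (2373 + 860) - 37/45 = 3233 - 37/45 = 145448/45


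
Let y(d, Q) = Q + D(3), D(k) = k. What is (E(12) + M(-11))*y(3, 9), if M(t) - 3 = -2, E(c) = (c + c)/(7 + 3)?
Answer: 204/5 ≈ 40.800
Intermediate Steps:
E(c) = c/5 (E(c) = (2*c)/10 = (2*c)*(1/10) = c/5)
y(d, Q) = 3 + Q (y(d, Q) = Q + 3 = 3 + Q)
M(t) = 1 (M(t) = 3 - 2 = 1)
(E(12) + M(-11))*y(3, 9) = ((1/5)*12 + 1)*(3 + 9) = (12/5 + 1)*12 = (17/5)*12 = 204/5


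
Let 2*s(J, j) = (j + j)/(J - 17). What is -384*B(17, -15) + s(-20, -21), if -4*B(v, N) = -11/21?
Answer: -12877/259 ≈ -49.718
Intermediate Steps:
B(v, N) = 11/84 (B(v, N) = -(-11)/(4*21) = -1/4*(-11/21) = 11/84)
s(J, j) = j/(-17 + J) (s(J, j) = ((j + j)/(J - 17))/2 = ((2*j)/(-17 + J))/2 = (2*j/(-17 + J))/2 = j/(-17 + J))
-384*B(17, -15) + s(-20, -21) = -384*11/84 - 21/(-17 - 20) = -352/7 - 21/(-37) = -352/7 - 21*(-1/37) = -352/7 + 21/37 = -12877/259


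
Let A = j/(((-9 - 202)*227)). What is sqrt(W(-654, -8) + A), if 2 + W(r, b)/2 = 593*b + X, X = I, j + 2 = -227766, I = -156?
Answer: 2*I*sqrt(5620167163685)/47897 ≈ 98.991*I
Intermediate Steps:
j = -227768 (j = -2 - 227766 = -227768)
A = 227768/47897 (A = -227768*1/(227*(-9 - 202)) = -227768/((-211*227)) = -227768/(-47897) = -227768*(-1/47897) = 227768/47897 ≈ 4.7554)
X = -156
W(r, b) = -316 + 1186*b (W(r, b) = -4 + 2*(593*b - 156) = -4 + 2*(-156 + 593*b) = -4 + (-312 + 1186*b) = -316 + 1186*b)
sqrt(W(-654, -8) + A) = sqrt((-316 + 1186*(-8)) + 227768/47897) = sqrt((-316 - 9488) + 227768/47897) = sqrt(-9804 + 227768/47897) = sqrt(-469354420/47897) = 2*I*sqrt(5620167163685)/47897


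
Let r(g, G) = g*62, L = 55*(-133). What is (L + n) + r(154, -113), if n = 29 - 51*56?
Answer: -594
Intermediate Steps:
n = -2827 (n = 29 - 2856 = -2827)
L = -7315
r(g, G) = 62*g
(L + n) + r(154, -113) = (-7315 - 2827) + 62*154 = -10142 + 9548 = -594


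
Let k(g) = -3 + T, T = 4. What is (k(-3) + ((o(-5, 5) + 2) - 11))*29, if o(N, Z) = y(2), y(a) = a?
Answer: -174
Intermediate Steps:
o(N, Z) = 2
k(g) = 1 (k(g) = -3 + 4 = 1)
(k(-3) + ((o(-5, 5) + 2) - 11))*29 = (1 + ((2 + 2) - 11))*29 = (1 + (4 - 11))*29 = (1 - 7)*29 = -6*29 = -174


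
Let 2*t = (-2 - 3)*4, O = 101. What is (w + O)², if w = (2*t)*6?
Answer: 361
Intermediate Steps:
t = -10 (t = ((-2 - 3)*4)/2 = (-5*4)/2 = (½)*(-20) = -10)
w = -120 (w = (2*(-10))*6 = -20*6 = -120)
(w + O)² = (-120 + 101)² = (-19)² = 361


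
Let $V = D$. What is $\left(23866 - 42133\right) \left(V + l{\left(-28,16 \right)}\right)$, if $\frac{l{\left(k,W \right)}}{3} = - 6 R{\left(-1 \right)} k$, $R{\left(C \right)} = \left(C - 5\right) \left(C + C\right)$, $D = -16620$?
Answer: $193118724$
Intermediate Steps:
$R{\left(C \right)} = 2 C \left(-5 + C\right)$ ($R{\left(C \right)} = \left(-5 + C\right) 2 C = 2 C \left(-5 + C\right)$)
$V = -16620$
$l{\left(k,W \right)} = - 216 k$ ($l{\left(k,W \right)} = 3 - 6 \cdot 2 \left(-1\right) \left(-5 - 1\right) k = 3 - 6 \cdot 2 \left(-1\right) \left(-6\right) k = 3 \left(-6\right) 12 k = 3 \left(- 72 k\right) = - 216 k$)
$\left(23866 - 42133\right) \left(V + l{\left(-28,16 \right)}\right) = \left(23866 - 42133\right) \left(-16620 - -6048\right) = - 18267 \left(-16620 + 6048\right) = \left(-18267\right) \left(-10572\right) = 193118724$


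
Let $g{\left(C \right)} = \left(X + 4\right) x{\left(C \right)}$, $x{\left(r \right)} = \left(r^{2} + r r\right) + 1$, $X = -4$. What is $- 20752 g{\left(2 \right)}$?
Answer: $0$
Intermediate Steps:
$x{\left(r \right)} = 1 + 2 r^{2}$ ($x{\left(r \right)} = \left(r^{2} + r^{2}\right) + 1 = 2 r^{2} + 1 = 1 + 2 r^{2}$)
$g{\left(C \right)} = 0$ ($g{\left(C \right)} = \left(-4 + 4\right) \left(1 + 2 C^{2}\right) = 0 \left(1 + 2 C^{2}\right) = 0$)
$- 20752 g{\left(2 \right)} = \left(-20752\right) 0 = 0$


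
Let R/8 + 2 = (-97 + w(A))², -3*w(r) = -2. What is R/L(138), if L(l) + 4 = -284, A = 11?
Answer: -83503/324 ≈ -257.73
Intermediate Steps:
w(r) = ⅔ (w(r) = -⅓*(-2) = ⅔)
L(l) = -288 (L(l) = -4 - 284 = -288)
R = 668024/9 (R = -16 + 8*(-97 + ⅔)² = -16 + 8*(-289/3)² = -16 + 8*(83521/9) = -16 + 668168/9 = 668024/9 ≈ 74225.)
R/L(138) = (668024/9)/(-288) = (668024/9)*(-1/288) = -83503/324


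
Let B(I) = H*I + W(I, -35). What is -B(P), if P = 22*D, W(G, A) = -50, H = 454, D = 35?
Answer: -349530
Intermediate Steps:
P = 770 (P = 22*35 = 770)
B(I) = -50 + 454*I (B(I) = 454*I - 50 = -50 + 454*I)
-B(P) = -(-50 + 454*770) = -(-50 + 349580) = -1*349530 = -349530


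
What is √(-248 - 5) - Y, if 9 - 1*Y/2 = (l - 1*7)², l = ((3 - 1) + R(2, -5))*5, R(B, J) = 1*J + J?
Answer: 4400 + I*√253 ≈ 4400.0 + 15.906*I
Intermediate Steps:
R(B, J) = 2*J (R(B, J) = J + J = 2*J)
l = -40 (l = ((3 - 1) + 2*(-5))*5 = (2 - 10)*5 = -8*5 = -40)
Y = -4400 (Y = 18 - 2*(-40 - 1*7)² = 18 - 2*(-40 - 7)² = 18 - 2*(-47)² = 18 - 2*2209 = 18 - 4418 = -4400)
√(-248 - 5) - Y = √(-248 - 5) - 1*(-4400) = √(-253) + 4400 = I*√253 + 4400 = 4400 + I*√253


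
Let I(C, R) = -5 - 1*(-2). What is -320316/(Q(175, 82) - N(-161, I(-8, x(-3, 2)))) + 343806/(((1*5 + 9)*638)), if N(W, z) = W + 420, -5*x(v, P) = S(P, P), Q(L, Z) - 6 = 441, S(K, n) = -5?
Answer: -349553373/209902 ≈ -1665.3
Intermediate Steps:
Q(L, Z) = 447 (Q(L, Z) = 6 + 441 = 447)
x(v, P) = 1 (x(v, P) = -⅕*(-5) = 1)
I(C, R) = -3 (I(C, R) = -5 + 2 = -3)
N(W, z) = 420 + W
-320316/(Q(175, 82) - N(-161, I(-8, x(-3, 2)))) + 343806/(((1*5 + 9)*638)) = -320316/(447 - (420 - 161)) + 343806/(((1*5 + 9)*638)) = -320316/(447 - 1*259) + 343806/(((5 + 9)*638)) = -320316/(447 - 259) + 343806/((14*638)) = -320316/188 + 343806/8932 = -320316*1/188 + 343806*(1/8932) = -80079/47 + 171903/4466 = -349553373/209902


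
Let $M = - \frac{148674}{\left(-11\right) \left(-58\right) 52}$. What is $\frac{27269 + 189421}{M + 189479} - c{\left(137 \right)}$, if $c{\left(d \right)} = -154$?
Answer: $\frac{97523392846}{628600663} \approx 155.14$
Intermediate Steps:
$M = - \frac{74337}{16588}$ ($M = - \frac{148674}{638 \cdot 52} = - \frac{148674}{33176} = \left(-148674\right) \frac{1}{33176} = - \frac{74337}{16588} \approx -4.4814$)
$\frac{27269 + 189421}{M + 189479} - c{\left(137 \right)} = \frac{27269 + 189421}{- \frac{74337}{16588} + 189479} - -154 = \frac{216690}{\frac{3143003315}{16588}} + 154 = 216690 \cdot \frac{16588}{3143003315} + 154 = \frac{718890744}{628600663} + 154 = \frac{97523392846}{628600663}$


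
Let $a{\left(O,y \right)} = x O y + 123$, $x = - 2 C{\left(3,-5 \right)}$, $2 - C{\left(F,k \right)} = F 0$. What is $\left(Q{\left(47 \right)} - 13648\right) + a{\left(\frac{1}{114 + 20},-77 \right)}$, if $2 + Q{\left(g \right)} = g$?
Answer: $- \frac{903006}{67} \approx -13478.0$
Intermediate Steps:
$Q{\left(g \right)} = -2 + g$
$C{\left(F,k \right)} = 2$ ($C{\left(F,k \right)} = 2 - F 0 = 2 - 0 = 2 + 0 = 2$)
$x = -4$ ($x = \left(-2\right) 2 = -4$)
$a{\left(O,y \right)} = 123 - 4 O y$ ($a{\left(O,y \right)} = - 4 O y + 123 = 123 - 4 O y$)
$\left(Q{\left(47 \right)} - 13648\right) + a{\left(\frac{1}{114 + 20},-77 \right)} = \left(\left(-2 + 47\right) - 13648\right) + \left(123 - 4 \frac{1}{114 + 20} \left(-77\right)\right) = \left(45 - 13648\right) + \left(123 - 4 \cdot \frac{1}{134} \left(-77\right)\right) = -13603 + \left(123 - \frac{2}{67} \left(-77\right)\right) = -13603 + \left(123 + \frac{154}{67}\right) = -13603 + \frac{8395}{67} = - \frac{903006}{67}$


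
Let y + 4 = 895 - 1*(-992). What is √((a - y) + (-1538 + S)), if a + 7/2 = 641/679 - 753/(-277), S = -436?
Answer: I*√545745828931730/376166 ≈ 62.103*I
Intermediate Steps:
y = 1883 (y = -4 + (895 - 1*(-992)) = -4 + (895 + 992) = -4 + 1887 = 1883)
a = 61107/376166 (a = -7/2 + (641/679 - 753/(-277)) = -7/2 + (641*(1/679) - 753*(-1/277)) = -7/2 + (641/679 + 753/277) = -7/2 + 688844/188083 = 61107/376166 ≈ 0.16245)
√((a - y) + (-1538 + S)) = √((61107/376166 - 1*1883) + (-1538 - 436)) = √((61107/376166 - 1883) - 1974) = √(-708259471/376166 - 1974) = √(-1450811155/376166) = I*√545745828931730/376166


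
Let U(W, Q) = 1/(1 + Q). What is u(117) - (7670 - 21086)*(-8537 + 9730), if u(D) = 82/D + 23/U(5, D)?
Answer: 1872936316/117 ≈ 1.6008e+7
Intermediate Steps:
u(D) = 23 + 23*D + 82/D (u(D) = 82/D + 23/(1/(1 + D)) = 82/D + 23*(1 + D) = 82/D + (23 + 23*D) = 23 + 23*D + 82/D)
u(117) - (7670 - 21086)*(-8537 + 9730) = (23 + 23*117 + 82/117) - (7670 - 21086)*(-8537 + 9730) = (23 + 2691 + 82*(1/117)) - (-13416)*1193 = (23 + 2691 + 82/117) - 1*(-16005288) = 317620/117 + 16005288 = 1872936316/117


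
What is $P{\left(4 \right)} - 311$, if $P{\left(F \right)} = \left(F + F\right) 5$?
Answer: $-271$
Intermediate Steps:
$P{\left(F \right)} = 10 F$ ($P{\left(F \right)} = 2 F 5 = 10 F$)
$P{\left(4 \right)} - 311 = 10 \cdot 4 - 311 = 40 - 311 = -271$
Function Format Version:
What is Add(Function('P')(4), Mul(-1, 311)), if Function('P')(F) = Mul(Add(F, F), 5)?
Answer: -271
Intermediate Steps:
Function('P')(F) = Mul(10, F) (Function('P')(F) = Mul(Mul(2, F), 5) = Mul(10, F))
Add(Function('P')(4), Mul(-1, 311)) = Add(Mul(10, 4), Mul(-1, 311)) = Add(40, -311) = -271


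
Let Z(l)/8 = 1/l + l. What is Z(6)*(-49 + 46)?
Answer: -148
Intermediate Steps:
Z(l) = 8*l + 8/l (Z(l) = 8*(1/l + l) = 8*(l + 1/l) = 8*l + 8/l)
Z(6)*(-49 + 46) = (8*6 + 8/6)*(-49 + 46) = (48 + 8*(⅙))*(-3) = (48 + 4/3)*(-3) = (148/3)*(-3) = -148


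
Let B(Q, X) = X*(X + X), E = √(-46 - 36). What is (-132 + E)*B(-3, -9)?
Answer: -21384 + 162*I*√82 ≈ -21384.0 + 1467.0*I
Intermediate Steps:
E = I*√82 (E = √(-82) = I*√82 ≈ 9.0554*I)
B(Q, X) = 2*X² (B(Q, X) = X*(2*X) = 2*X²)
(-132 + E)*B(-3, -9) = (-132 + I*√82)*(2*(-9)²) = (-132 + I*√82)*(2*81) = (-132 + I*√82)*162 = -21384 + 162*I*√82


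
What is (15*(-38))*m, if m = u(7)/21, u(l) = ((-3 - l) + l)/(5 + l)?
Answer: 95/14 ≈ 6.7857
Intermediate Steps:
u(l) = -3/(5 + l)
m = -1/84 (m = -3/(5 + 7)/21 = -3/12*(1/21) = -3*1/12*(1/21) = -¼*1/21 = -1/84 ≈ -0.011905)
(15*(-38))*m = (15*(-38))*(-1/84) = -570*(-1/84) = 95/14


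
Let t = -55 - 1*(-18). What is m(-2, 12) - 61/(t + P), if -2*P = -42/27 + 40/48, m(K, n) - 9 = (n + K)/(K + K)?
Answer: 21539/2638 ≈ 8.1649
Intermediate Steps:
m(K, n) = 9 + (K + n)/(2*K) (m(K, n) = 9 + (n + K)/(K + K) = 9 + (K + n)/((2*K)) = 9 + (K + n)*(1/(2*K)) = 9 + (K + n)/(2*K))
t = -37 (t = -55 + 18 = -37)
P = 13/36 (P = -(-42/27 + 40/48)/2 = -(-42*1/27 + 40*(1/48))/2 = -(-14/9 + ⅚)/2 = -½*(-13/18) = 13/36 ≈ 0.36111)
m(-2, 12) - 61/(t + P) = (½)*(12 + 19*(-2))/(-2) - 61/(-37 + 13/36) = (½)*(-½)*(12 - 38) - 61/(-1319/36) = (½)*(-½)*(-26) - 36/1319*(-61) = 13/2 + 2196/1319 = 21539/2638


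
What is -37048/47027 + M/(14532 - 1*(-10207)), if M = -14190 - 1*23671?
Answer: -2697019719/1163400953 ≈ -2.3182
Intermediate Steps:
M = -37861 (M = -14190 - 23671 = -37861)
-37048/47027 + M/(14532 - 1*(-10207)) = -37048/47027 - 37861/(14532 - 1*(-10207)) = -37048*1/47027 - 37861/(14532 + 10207) = -37048/47027 - 37861/24739 = -2697019719/1163400953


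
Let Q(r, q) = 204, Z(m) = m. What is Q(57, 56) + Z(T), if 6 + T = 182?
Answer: 380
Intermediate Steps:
T = 176 (T = -6 + 182 = 176)
Q(57, 56) + Z(T) = 204 + 176 = 380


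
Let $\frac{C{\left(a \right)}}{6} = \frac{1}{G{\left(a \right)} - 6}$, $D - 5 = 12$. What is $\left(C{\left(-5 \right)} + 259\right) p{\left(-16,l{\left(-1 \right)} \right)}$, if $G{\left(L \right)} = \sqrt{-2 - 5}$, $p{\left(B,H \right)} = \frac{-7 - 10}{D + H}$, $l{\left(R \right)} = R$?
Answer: $- \frac{188717}{688} + \frac{51 i \sqrt{7}}{344} \approx -274.3 + 0.39225 i$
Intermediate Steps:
$D = 17$ ($D = 5 + 12 = 17$)
$p{\left(B,H \right)} = - \frac{17}{17 + H}$ ($p{\left(B,H \right)} = \frac{-7 - 10}{17 + H} = - \frac{17}{17 + H}$)
$G{\left(L \right)} = i \sqrt{7}$ ($G{\left(L \right)} = \sqrt{-7} = i \sqrt{7}$)
$C{\left(a \right)} = \frac{6}{-6 + i \sqrt{7}}$ ($C{\left(a \right)} = \frac{6}{i \sqrt{7} - 6} = \frac{6}{-6 + i \sqrt{7}}$)
$\left(C{\left(-5 \right)} + 259\right) p{\left(-16,l{\left(-1 \right)} \right)} = \left(\left(- \frac{36}{43} - \frac{6 i \sqrt{7}}{43}\right) + 259\right) \left(- \frac{17}{17 - 1}\right) = \left(\frac{11101}{43} - \frac{6 i \sqrt{7}}{43}\right) \left(- \frac{17}{16}\right) = - \frac{188717}{688} + \frac{51 i \sqrt{7}}{344}$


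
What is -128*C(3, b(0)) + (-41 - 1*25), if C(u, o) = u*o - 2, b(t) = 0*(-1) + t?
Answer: 190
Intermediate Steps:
b(t) = t (b(t) = 0 + t = t)
C(u, o) = -2 + o*u (C(u, o) = o*u - 2 = -2 + o*u)
-128*C(3, b(0)) + (-41 - 1*25) = -128*(-2 + 0*3) + (-41 - 1*25) = -128*(-2 + 0) + (-41 - 25) = -128*(-2) - 66 = 256 - 66 = 190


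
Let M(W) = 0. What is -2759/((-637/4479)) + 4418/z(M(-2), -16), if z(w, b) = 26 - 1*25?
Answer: 15171827/637 ≈ 23818.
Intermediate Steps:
z(w, b) = 1 (z(w, b) = 26 - 25 = 1)
-2759/((-637/4479)) + 4418/z(M(-2), -16) = -2759/((-637/4479)) + 4418/1 = -2759/((-637*1/4479)) + 4418*1 = -2759/(-637/4479) + 4418 = -2759*(-4479/637) + 4418 = 12357561/637 + 4418 = 15171827/637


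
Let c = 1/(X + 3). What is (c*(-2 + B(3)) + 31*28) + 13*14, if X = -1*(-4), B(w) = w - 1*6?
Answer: 7345/7 ≈ 1049.3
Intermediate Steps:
B(w) = -6 + w (B(w) = w - 6 = -6 + w)
X = 4
c = ⅐ (c = 1/(4 + 3) = 1/7 = ⅐ ≈ 0.14286)
(c*(-2 + B(3)) + 31*28) + 13*14 = ((-2 + (-6 + 3))/7 + 31*28) + 13*14 = ((-2 - 3)/7 + 868) + 182 = ((⅐)*(-5) + 868) + 182 = (-5/7 + 868) + 182 = 6071/7 + 182 = 7345/7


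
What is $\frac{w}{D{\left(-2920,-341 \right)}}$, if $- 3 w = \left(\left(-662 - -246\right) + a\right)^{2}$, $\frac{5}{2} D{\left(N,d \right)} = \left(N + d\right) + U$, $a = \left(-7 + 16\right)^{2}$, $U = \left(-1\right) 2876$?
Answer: $\frac{561125}{36822} \approx 15.239$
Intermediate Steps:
$U = -2876$
$a = 81$ ($a = 9^{2} = 81$)
$D{\left(N,d \right)} = - \frac{5752}{5} + \frac{2 N}{5} + \frac{2 d}{5}$ ($D{\left(N,d \right)} = \frac{2 \left(\left(N + d\right) - 2876\right)}{5} = \frac{2 \left(-2876 + N + d\right)}{5} = - \frac{5752}{5} + \frac{2 N}{5} + \frac{2 d}{5}$)
$w = - \frac{112225}{3}$ ($w = - \frac{\left(\left(-662 - -246\right) + 81\right)^{2}}{3} = - \frac{\left(\left(-662 + 246\right) + 81\right)^{2}}{3} = - \frac{\left(-416 + 81\right)^{2}}{3} = - \frac{\left(-335\right)^{2}}{3} = \left(- \frac{1}{3}\right) 112225 = - \frac{112225}{3} \approx -37408.0$)
$\frac{w}{D{\left(-2920,-341 \right)}} = - \frac{112225}{3 \left(- \frac{5752}{5} + \frac{2}{5} \left(-2920\right) + \frac{2}{5} \left(-341\right)\right)} = - \frac{112225}{3 \left(- \frac{5752}{5} - 1168 - \frac{682}{5}\right)} = - \frac{112225}{3 \left(- \frac{12274}{5}\right)} = \left(- \frac{112225}{3}\right) \left(- \frac{5}{12274}\right) = \frac{561125}{36822}$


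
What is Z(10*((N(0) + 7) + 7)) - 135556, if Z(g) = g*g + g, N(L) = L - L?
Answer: -115816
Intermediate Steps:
N(L) = 0
Z(g) = g + g**2 (Z(g) = g**2 + g = g + g**2)
Z(10*((N(0) + 7) + 7)) - 135556 = (10*((0 + 7) + 7))*(1 + 10*((0 + 7) + 7)) - 135556 = (10*(7 + 7))*(1 + 10*(7 + 7)) - 135556 = (10*14)*(1 + 10*14) - 135556 = 140*(1 + 140) - 135556 = 140*141 - 135556 = 19740 - 135556 = -115816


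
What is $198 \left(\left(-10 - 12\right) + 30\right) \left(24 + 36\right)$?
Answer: $95040$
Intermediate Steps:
$198 \left(\left(-10 - 12\right) + 30\right) \left(24 + 36\right) = 198 \left(-22 + 30\right) 60 = 198 \cdot 8 \cdot 60 = 198 \cdot 480 = 95040$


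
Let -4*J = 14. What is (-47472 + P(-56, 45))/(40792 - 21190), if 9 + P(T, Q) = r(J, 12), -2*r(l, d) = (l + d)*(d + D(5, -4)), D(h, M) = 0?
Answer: -7922/3267 ≈ -2.4249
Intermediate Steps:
J = -7/2 (J = -¼*14 = -7/2 ≈ -3.5000)
r(l, d) = -d*(d + l)/2 (r(l, d) = -(l + d)*(d + 0)/2 = -(d + l)*d/2 = -d*(d + l)/2)
P(T, Q) = -60 (P(T, Q) = -9 + (½)*12*(-1*12 - 1*(-7/2)) = -9 + (½)*12*(-12 + 7/2) = -9 + (½)*12*(-17/2) = -9 - 51 = -60)
(-47472 + P(-56, 45))/(40792 - 21190) = (-47472 - 60)/(40792 - 21190) = -47532/19602 = -47532*1/19602 = -7922/3267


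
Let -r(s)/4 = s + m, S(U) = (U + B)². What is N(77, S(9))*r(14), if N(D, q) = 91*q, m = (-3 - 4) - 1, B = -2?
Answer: -107016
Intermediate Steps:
S(U) = (-2 + U)² (S(U) = (U - 2)² = (-2 + U)²)
m = -8 (m = -7 - 1 = -8)
r(s) = 32 - 4*s (r(s) = -4*(s - 8) = -4*(-8 + s) = 32 - 4*s)
N(77, S(9))*r(14) = (91*(-2 + 9)²)*(32 - 4*14) = (91*7²)*(32 - 56) = (91*49)*(-24) = 4459*(-24) = -107016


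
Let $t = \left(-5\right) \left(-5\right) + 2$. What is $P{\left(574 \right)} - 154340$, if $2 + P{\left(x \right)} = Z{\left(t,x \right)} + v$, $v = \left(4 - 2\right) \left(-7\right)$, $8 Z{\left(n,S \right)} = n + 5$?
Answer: $-154352$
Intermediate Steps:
$t = 27$ ($t = 25 + 2 = 27$)
$Z{\left(n,S \right)} = \frac{5}{8} + \frac{n}{8}$ ($Z{\left(n,S \right)} = \frac{n + 5}{8} = \frac{5 + n}{8} = \frac{5}{8} + \frac{n}{8}$)
$v = -14$ ($v = 2 \left(-7\right) = -14$)
$P{\left(x \right)} = -12$ ($P{\left(x \right)} = -2 + \left(\left(\frac{5}{8} + \frac{1}{8} \cdot 27\right) - 14\right) = -2 + \left(\left(\frac{5}{8} + \frac{27}{8}\right) - 14\right) = -2 + \left(4 - 14\right) = -2 - 10 = -12$)
$P{\left(574 \right)} - 154340 = -12 - 154340 = -154352$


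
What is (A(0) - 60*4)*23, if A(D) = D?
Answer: -5520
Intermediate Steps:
(A(0) - 60*4)*23 = (0 - 60*4)*23 = (0 - 240)*23 = -240*23 = -5520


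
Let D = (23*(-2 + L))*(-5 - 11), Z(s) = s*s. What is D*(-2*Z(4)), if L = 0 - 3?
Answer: -58880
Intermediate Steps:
Z(s) = s**2
L = -3
D = 1840 (D = (23*(-2 - 3))*(-5 - 11) = (23*(-5))*(-16) = -115*(-16) = 1840)
D*(-2*Z(4)) = 1840*(-2*4**2) = 1840*(-2*16) = 1840*(-32) = -58880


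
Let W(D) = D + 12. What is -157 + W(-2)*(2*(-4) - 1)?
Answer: -247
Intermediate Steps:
W(D) = 12 + D
-157 + W(-2)*(2*(-4) - 1) = -157 + (12 - 2)*(2*(-4) - 1) = -157 + 10*(-8 - 1) = -157 + 10*(-9) = -157 - 90 = -247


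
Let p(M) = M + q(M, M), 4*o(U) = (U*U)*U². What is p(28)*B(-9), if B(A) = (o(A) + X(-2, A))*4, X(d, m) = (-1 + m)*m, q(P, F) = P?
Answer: 387576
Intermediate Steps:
o(U) = U⁴/4 (o(U) = ((U*U)*U²)/4 = (U²*U²)/4 = U⁴/4)
X(d, m) = m*(-1 + m)
B(A) = A⁴ + 4*A*(-1 + A) (B(A) = (A⁴/4 + A*(-1 + A))*4 = A⁴ + 4*A*(-1 + A))
p(M) = 2*M (p(M) = M + M = 2*M)
p(28)*B(-9) = (2*28)*(-9*(-4 + (-9)³ + 4*(-9))) = 56*(-9*(-4 - 729 - 36)) = 56*(-9*(-769)) = 56*6921 = 387576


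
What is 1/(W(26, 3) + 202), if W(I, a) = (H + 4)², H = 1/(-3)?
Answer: 9/1939 ≈ 0.0046416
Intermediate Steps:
H = -⅓ (H = 1*(-⅓) = -⅓ ≈ -0.33333)
W(I, a) = 121/9 (W(I, a) = (-⅓ + 4)² = (11/3)² = 121/9)
1/(W(26, 3) + 202) = 1/(121/9 + 202) = 1/(1939/9) = 9/1939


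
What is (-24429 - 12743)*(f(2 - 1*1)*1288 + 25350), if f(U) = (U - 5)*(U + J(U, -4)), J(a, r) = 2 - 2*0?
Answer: -367779768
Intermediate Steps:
J(a, r) = 2 (J(a, r) = 2 + 0 = 2)
f(U) = (-5 + U)*(2 + U) (f(U) = (U - 5)*(U + 2) = (-5 + U)*(2 + U))
(-24429 - 12743)*(f(2 - 1*1)*1288 + 25350) = (-24429 - 12743)*((-10 + (2 - 1*1)² - 3*(2 - 1*1))*1288 + 25350) = -37172*((-10 + (2 - 1)² - 3*(2 - 1))*1288 + 25350) = -37172*((-10 + 1² - 3*1)*1288 + 25350) = -37172*((-10 + 1 - 3)*1288 + 25350) = -37172*(-12*1288 + 25350) = -37172*(-15456 + 25350) = -37172*9894 = -367779768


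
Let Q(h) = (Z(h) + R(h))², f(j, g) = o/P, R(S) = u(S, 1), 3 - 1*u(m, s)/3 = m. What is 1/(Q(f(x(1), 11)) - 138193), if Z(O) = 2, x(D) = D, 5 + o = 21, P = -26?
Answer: -169/23326728 ≈ -7.2449e-6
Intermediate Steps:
u(m, s) = 9 - 3*m
o = 16 (o = -5 + 21 = 16)
R(S) = 9 - 3*S
f(j, g) = -8/13 (f(j, g) = 16/(-26) = 16*(-1/26) = -8/13)
Q(h) = (11 - 3*h)² (Q(h) = (2 + (9 - 3*h))² = (11 - 3*h)²)
1/(Q(f(x(1), 11)) - 138193) = 1/((-11 + 3*(-8/13))² - 138193) = 1/((-11 - 24/13)² - 138193) = 1/((-167/13)² - 138193) = 1/(27889/169 - 138193) = 1/(-23326728/169) = -169/23326728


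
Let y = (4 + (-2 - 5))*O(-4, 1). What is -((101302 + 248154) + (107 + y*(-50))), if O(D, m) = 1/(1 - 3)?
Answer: -349488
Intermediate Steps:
O(D, m) = -½ (O(D, m) = 1/(-2) = -½)
y = 3/2 (y = (4 + (-2 - 5))*(-½) = (4 - 7)*(-½) = -3*(-½) = 3/2 ≈ 1.5000)
-((101302 + 248154) + (107 + y*(-50))) = -((101302 + 248154) + (107 + (3/2)*(-50))) = -(349456 + (107 - 75)) = -(349456 + 32) = -1*349488 = -349488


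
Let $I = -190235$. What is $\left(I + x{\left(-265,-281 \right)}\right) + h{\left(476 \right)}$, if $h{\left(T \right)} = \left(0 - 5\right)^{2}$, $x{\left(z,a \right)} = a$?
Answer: $-190491$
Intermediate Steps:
$h{\left(T \right)} = 25$ ($h{\left(T \right)} = \left(-5\right)^{2} = 25$)
$\left(I + x{\left(-265,-281 \right)}\right) + h{\left(476 \right)} = \left(-190235 - 281\right) + 25 = -190516 + 25 = -190491$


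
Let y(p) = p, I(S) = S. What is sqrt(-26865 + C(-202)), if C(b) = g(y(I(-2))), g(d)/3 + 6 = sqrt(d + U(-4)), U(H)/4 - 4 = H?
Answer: sqrt(-26883 + 3*I*sqrt(2)) ≈ 0.013 + 163.96*I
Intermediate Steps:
U(H) = 16 + 4*H
g(d) = -18 + 3*sqrt(d) (g(d) = -18 + 3*sqrt(d + (16 + 4*(-4))) = -18 + 3*sqrt(d + (16 - 16)) = -18 + 3*sqrt(d + 0) = -18 + 3*sqrt(d))
C(b) = -18 + 3*I*sqrt(2) (C(b) = -18 + 3*sqrt(-2) = -18 + 3*(I*sqrt(2)) = -18 + 3*I*sqrt(2))
sqrt(-26865 + C(-202)) = sqrt(-26865 + (-18 + 3*I*sqrt(2))) = sqrt(-26883 + 3*I*sqrt(2))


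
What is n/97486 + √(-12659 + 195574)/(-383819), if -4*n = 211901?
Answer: -211901/389944 - √182915/383819 ≈ -0.54453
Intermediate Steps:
n = -211901/4 (n = -¼*211901 = -211901/4 ≈ -52975.)
n/97486 + √(-12659 + 195574)/(-383819) = -211901/4/97486 + √(-12659 + 195574)/(-383819) = -211901/4*1/97486 + √182915*(-1/383819) = -211901/389944 - √182915/383819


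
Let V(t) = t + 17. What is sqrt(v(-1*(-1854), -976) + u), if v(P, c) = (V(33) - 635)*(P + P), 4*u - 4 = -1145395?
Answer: 13*I*sqrt(58119)/2 ≈ 1567.0*I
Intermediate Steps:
V(t) = 17 + t
u = -1145391/4 (u = 1 + (1/4)*(-1145395) = 1 - 1145395/4 = -1145391/4 ≈ -2.8635e+5)
v(P, c) = -1170*P (v(P, c) = ((17 + 33) - 635)*(P + P) = (50 - 635)*(2*P) = -1170*P)
sqrt(v(-1*(-1854), -976) + u) = sqrt(-(-1170)*(-1854) - 1145391/4) = sqrt(-1170*1854 - 1145391/4) = sqrt(-2169180 - 1145391/4) = sqrt(-9822111/4) = 13*I*sqrt(58119)/2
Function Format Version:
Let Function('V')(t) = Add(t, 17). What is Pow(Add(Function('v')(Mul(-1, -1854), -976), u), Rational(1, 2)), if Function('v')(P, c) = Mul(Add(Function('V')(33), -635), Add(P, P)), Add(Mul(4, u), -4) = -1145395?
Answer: Mul(Rational(13, 2), I, Pow(58119, Rational(1, 2))) ≈ Mul(1567.0, I)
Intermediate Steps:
Function('V')(t) = Add(17, t)
u = Rational(-1145391, 4) (u = Add(1, Mul(Rational(1, 4), -1145395)) = Add(1, Rational(-1145395, 4)) = Rational(-1145391, 4) ≈ -2.8635e+5)
Function('v')(P, c) = Mul(-1170, P) (Function('v')(P, c) = Mul(Add(Add(17, 33), -635), Add(P, P)) = Mul(Add(50, -635), Mul(2, P)) = Mul(-585, Mul(2, P)) = Mul(-1170, P))
Pow(Add(Function('v')(Mul(-1, -1854), -976), u), Rational(1, 2)) = Pow(Add(Mul(-1170, Mul(-1, -1854)), Rational(-1145391, 4)), Rational(1, 2)) = Pow(Add(Mul(-1170, 1854), Rational(-1145391, 4)), Rational(1, 2)) = Pow(Add(-2169180, Rational(-1145391, 4)), Rational(1, 2)) = Pow(Rational(-9822111, 4), Rational(1, 2)) = Mul(Rational(13, 2), I, Pow(58119, Rational(1, 2)))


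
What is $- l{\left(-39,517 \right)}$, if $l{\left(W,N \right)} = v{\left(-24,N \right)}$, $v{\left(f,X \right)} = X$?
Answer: $-517$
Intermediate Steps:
$l{\left(W,N \right)} = N$
$- l{\left(-39,517 \right)} = \left(-1\right) 517 = -517$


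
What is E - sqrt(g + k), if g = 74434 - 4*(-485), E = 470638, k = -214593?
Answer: 470638 - I*sqrt(138219) ≈ 4.7064e+5 - 371.78*I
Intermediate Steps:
g = 76374 (g = 74434 + 1940 = 76374)
E - sqrt(g + k) = 470638 - sqrt(76374 - 214593) = 470638 - sqrt(-138219) = 470638 - I*sqrt(138219)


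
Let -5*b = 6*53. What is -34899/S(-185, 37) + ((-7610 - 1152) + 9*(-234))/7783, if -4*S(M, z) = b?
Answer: -905972394/412499 ≈ -2196.3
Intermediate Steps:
b = -318/5 (b = -6*53/5 = -⅕*318 = -318/5 ≈ -63.600)
S(M, z) = 159/10 (S(M, z) = -¼*(-318/5) = 159/10)
-34899/S(-185, 37) + ((-7610 - 1152) + 9*(-234))/7783 = -34899/159/10 + ((-7610 - 1152) + 9*(-234))/7783 = -34899*10/159 + (-8762 - 2106)*(1/7783) = -116330/53 - 10868*1/7783 = -116330/53 - 10868/7783 = -905972394/412499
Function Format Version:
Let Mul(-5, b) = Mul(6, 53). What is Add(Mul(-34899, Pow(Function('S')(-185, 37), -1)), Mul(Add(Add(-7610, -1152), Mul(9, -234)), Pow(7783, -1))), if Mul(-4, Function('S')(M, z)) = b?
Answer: Rational(-905972394, 412499) ≈ -2196.3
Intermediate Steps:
b = Rational(-318, 5) (b = Mul(Rational(-1, 5), Mul(6, 53)) = Mul(Rational(-1, 5), 318) = Rational(-318, 5) ≈ -63.600)
Function('S')(M, z) = Rational(159, 10) (Function('S')(M, z) = Mul(Rational(-1, 4), Rational(-318, 5)) = Rational(159, 10))
Add(Mul(-34899, Pow(Function('S')(-185, 37), -1)), Mul(Add(Add(-7610, -1152), Mul(9, -234)), Pow(7783, -1))) = Add(Mul(-34899, Pow(Rational(159, 10), -1)), Mul(Add(Add(-7610, -1152), Mul(9, -234)), Pow(7783, -1))) = Add(Mul(-34899, Rational(10, 159)), Mul(Add(-8762, -2106), Rational(1, 7783))) = Add(Rational(-116330, 53), Mul(-10868, Rational(1, 7783))) = Add(Rational(-116330, 53), Rational(-10868, 7783)) = Rational(-905972394, 412499)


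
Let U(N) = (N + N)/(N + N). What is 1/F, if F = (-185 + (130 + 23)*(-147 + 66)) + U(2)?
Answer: -1/12577 ≈ -7.9510e-5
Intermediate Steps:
U(N) = 1 (U(N) = (2*N)/((2*N)) = (2*N)*(1/(2*N)) = 1)
F = -12577 (F = (-185 + (130 + 23)*(-147 + 66)) + 1 = (-185 + 153*(-81)) + 1 = (-185 - 12393) + 1 = -12578 + 1 = -12577)
1/F = 1/(-12577) = -1/12577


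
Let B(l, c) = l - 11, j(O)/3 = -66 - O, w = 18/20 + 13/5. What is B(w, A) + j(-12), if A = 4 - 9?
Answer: -339/2 ≈ -169.50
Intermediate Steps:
w = 7/2 (w = 18*(1/20) + 13*(⅕) = 9/10 + 13/5 = 7/2 ≈ 3.5000)
j(O) = -198 - 3*O (j(O) = 3*(-66 - O) = -198 - 3*O)
A = -5
B(l, c) = -11 + l
B(w, A) + j(-12) = (-11 + 7/2) + (-198 - 3*(-12)) = -15/2 + (-198 + 36) = -15/2 - 162 = -339/2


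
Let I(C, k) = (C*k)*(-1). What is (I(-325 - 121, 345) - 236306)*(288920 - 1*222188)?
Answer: -5501119152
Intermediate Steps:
I(C, k) = -C*k
(I(-325 - 121, 345) - 236306)*(288920 - 1*222188) = (-1*(-325 - 121)*345 - 236306)*(288920 - 1*222188) = (-1*(-446)*345 - 236306)*(288920 - 222188) = (153870 - 236306)*66732 = -82436*66732 = -5501119152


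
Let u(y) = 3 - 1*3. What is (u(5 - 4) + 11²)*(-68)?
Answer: -8228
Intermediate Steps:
u(y) = 0 (u(y) = 3 - 3 = 0)
(u(5 - 4) + 11²)*(-68) = (0 + 11²)*(-68) = (0 + 121)*(-68) = 121*(-68) = -8228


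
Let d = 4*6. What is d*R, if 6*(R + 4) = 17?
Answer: -28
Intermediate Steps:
d = 24
R = -7/6 (R = -4 + (1/6)*17 = -4 + 17/6 = -7/6 ≈ -1.1667)
d*R = 24*(-7/6) = -28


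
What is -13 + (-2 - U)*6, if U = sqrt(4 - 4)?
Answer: -25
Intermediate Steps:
U = 0 (U = sqrt(0) = 0)
-13 + (-2 - U)*6 = -13 + (-2 - 1*0)*6 = -13 + (-2 + 0)*6 = -13 - 2*6 = -13 - 12 = -25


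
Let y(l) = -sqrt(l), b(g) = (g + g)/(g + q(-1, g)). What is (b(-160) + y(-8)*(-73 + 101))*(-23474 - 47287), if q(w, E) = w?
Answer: -22643520/161 + 3962616*I*sqrt(2) ≈ -1.4064e+5 + 5.604e+6*I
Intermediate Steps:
b(g) = 2*g/(-1 + g) (b(g) = (g + g)/(g - 1) = (2*g)/(-1 + g) = 2*g/(-1 + g))
(b(-160) + y(-8)*(-73 + 101))*(-23474 - 47287) = (2*(-160)/(-1 - 160) + (-sqrt(-8))*(-73 + 101))*(-23474 - 47287) = (2*(-160)/(-161) - 2*I*sqrt(2)*28)*(-70761) = (2*(-160)*(-1/161) - 2*I*sqrt(2)*28)*(-70761) = (320/161 - 56*I*sqrt(2))*(-70761) = -22643520/161 + 3962616*I*sqrt(2)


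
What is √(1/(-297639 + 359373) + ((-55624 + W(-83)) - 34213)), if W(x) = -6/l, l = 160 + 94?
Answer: 11*I*√45637964024170578/7840218 ≈ 299.73*I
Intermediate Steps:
l = 254
W(x) = -3/127 (W(x) = -6/254 = -6*1/254 = -3/127)
√(1/(-297639 + 359373) + ((-55624 + W(-83)) - 34213)) = √(1/(-297639 + 359373) + ((-55624 - 3/127) - 34213)) = √(1/61734 + (-7064251/127 - 34213)) = √(1/61734 - 11409302/127) = √(-704341849541/7840218) = 11*I*√45637964024170578/7840218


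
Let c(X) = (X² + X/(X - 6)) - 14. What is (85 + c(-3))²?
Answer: 58081/9 ≈ 6453.4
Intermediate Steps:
c(X) = -14 + X² + X/(-6 + X) (c(X) = (X² + X/(-6 + X)) - 14 = -14 + X² + X/(-6 + X))
(85 + c(-3))² = (85 + (84 + (-3)³ - 13*(-3) - 6*(-3)²)/(-6 - 3))² = (85 + (84 - 27 + 39 - 6*9)/(-9))² = (85 - (84 - 27 + 39 - 54)/9)² = (85 - ⅑*42)² = (85 - 14/3)² = (241/3)² = 58081/9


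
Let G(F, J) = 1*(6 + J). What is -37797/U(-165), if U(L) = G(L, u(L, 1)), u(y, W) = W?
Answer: -37797/7 ≈ -5399.6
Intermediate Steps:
G(F, J) = 6 + J
U(L) = 7 (U(L) = 6 + 1 = 7)
-37797/U(-165) = -37797/7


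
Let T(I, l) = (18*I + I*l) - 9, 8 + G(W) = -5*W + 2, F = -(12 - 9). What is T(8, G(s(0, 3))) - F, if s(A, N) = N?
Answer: -30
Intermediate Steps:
F = -3 (F = -1*3 = -3)
G(W) = -6 - 5*W (G(W) = -8 + (-5*W + 2) = -8 + (2 - 5*W) = -6 - 5*W)
T(I, l) = -9 + 18*I + I*l
T(8, G(s(0, 3))) - F = (-9 + 18*8 + 8*(-6 - 5*3)) - 1*(-3) = (-9 + 144 + 8*(-6 - 15)) + 3 = (-9 + 144 + 8*(-21)) + 3 = (-9 + 144 - 168) + 3 = -33 + 3 = -30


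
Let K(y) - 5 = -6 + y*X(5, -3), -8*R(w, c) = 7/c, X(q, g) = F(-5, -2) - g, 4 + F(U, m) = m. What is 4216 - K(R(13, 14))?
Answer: 67469/16 ≈ 4216.8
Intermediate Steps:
F(U, m) = -4 + m
X(q, g) = -6 - g (X(q, g) = (-4 - 2) - g = -6 - g)
R(w, c) = -7/(8*c)
K(y) = -1 - 3*y (K(y) = 5 + (-6 + y*(-6 - 1*(-3))) = 5 + (-6 + y*(-6 + 3)) = 5 + (-6 + y*(-3)) = 5 + (-6 - 3*y) = -1 - 3*y)
4216 - K(R(13, 14)) = 4216 - (-1 - (-21)/(8*14)) = 4216 - (-1 - 3*(-1/16)) = 4216 - (-1 + 3/16) = 4216 - 1*(-13/16) = 4216 + 13/16 = 67469/16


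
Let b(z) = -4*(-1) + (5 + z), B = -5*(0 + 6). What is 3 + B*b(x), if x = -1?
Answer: -237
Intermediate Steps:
B = -30 (B = -5*6 = -30)
b(z) = 9 + z (b(z) = 4 + (5 + z) = 9 + z)
3 + B*b(x) = 3 - 30*(9 - 1) = 3 - 30*8 = 3 - 240 = -237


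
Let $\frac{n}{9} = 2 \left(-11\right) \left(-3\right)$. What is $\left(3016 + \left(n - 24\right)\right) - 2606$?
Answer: $980$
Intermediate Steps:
$n = 594$ ($n = 9 \cdot 2 \left(-11\right) \left(-3\right) = 9 \left(\left(-22\right) \left(-3\right)\right) = 9 \cdot 66 = 594$)
$\left(3016 + \left(n - 24\right)\right) - 2606 = \left(3016 + \left(594 - 24\right)\right) - 2606 = \left(3016 + 570\right) - 2606 = 3586 - 2606 = 980$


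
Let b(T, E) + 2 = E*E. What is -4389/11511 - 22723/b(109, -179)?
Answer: -134061208/122933643 ≈ -1.0905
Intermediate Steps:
b(T, E) = -2 + E**2 (b(T, E) = -2 + E*E = -2 + E**2)
-4389/11511 - 22723/b(109, -179) = -4389/11511 - 22723/(-2 + (-179)**2) = -4389*1/11511 - 22723/(-2 + 32041) = -1463/3837 - 22723/32039 = -134061208/122933643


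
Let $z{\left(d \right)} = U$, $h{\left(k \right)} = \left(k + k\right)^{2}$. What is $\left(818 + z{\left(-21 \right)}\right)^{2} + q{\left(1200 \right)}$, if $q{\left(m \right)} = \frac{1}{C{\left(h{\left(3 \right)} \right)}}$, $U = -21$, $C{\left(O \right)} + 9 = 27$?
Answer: $\frac{11433763}{18} \approx 6.3521 \cdot 10^{5}$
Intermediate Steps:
$h{\left(k \right)} = 4 k^{2}$ ($h{\left(k \right)} = \left(2 k\right)^{2} = 4 k^{2}$)
$C{\left(O \right)} = 18$ ($C{\left(O \right)} = -9 + 27 = 18$)
$z{\left(d \right)} = -21$
$q{\left(m \right)} = \frac{1}{18}$
$\left(818 + z{\left(-21 \right)}\right)^{2} + q{\left(1200 \right)} = \left(818 - 21\right)^{2} + \frac{1}{18} = 797^{2} + \frac{1}{18} = 635209 + \frac{1}{18} = \frac{11433763}{18}$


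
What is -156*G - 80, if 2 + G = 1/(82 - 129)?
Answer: 11060/47 ≈ 235.32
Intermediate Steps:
G = -95/47 (G = -2 + 1/(82 - 129) = -2 + 1/(-47) = -2 - 1/47 = -95/47 ≈ -2.0213)
-156*G - 80 = -156*(-95/47) - 80 = 14820/47 - 80 = 11060/47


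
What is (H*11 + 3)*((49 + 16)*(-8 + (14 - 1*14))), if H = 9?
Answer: -53040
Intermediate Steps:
(H*11 + 3)*((49 + 16)*(-8 + (14 - 1*14))) = (9*11 + 3)*((49 + 16)*(-8 + (14 - 1*14))) = (99 + 3)*(65*(-8 + (14 - 14))) = 102*(65*(-8 + 0)) = 102*(65*(-8)) = 102*(-520) = -53040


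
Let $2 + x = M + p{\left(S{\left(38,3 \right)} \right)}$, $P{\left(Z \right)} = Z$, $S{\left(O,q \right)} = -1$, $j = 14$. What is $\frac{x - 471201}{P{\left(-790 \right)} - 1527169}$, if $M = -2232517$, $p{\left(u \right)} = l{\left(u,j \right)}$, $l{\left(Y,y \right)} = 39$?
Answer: $\frac{2703681}{1527959} \approx 1.7695$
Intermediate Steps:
$p{\left(u \right)} = 39$
$x = -2232480$ ($x = -2 + \left(-2232517 + 39\right) = -2 - 2232478 = -2232480$)
$\frac{x - 471201}{P{\left(-790 \right)} - 1527169} = \frac{-2232480 - 471201}{-790 - 1527169} = - \frac{2703681}{-1527959} = \left(-2703681\right) \left(- \frac{1}{1527959}\right) = \frac{2703681}{1527959}$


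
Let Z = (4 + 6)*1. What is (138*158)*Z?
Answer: 218040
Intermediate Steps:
Z = 10 (Z = 10*1 = 10)
(138*158)*Z = (138*158)*10 = 21804*10 = 218040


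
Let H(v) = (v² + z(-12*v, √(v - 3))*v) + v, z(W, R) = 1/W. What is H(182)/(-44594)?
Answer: -399671/535128 ≈ -0.74687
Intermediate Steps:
H(v) = -1/12 + v + v² (H(v) = (v² + v/((-12*v))) + v = (v² + (-1/(12*v))*v) + v = (v² - 1/12) + v = (-1/12 + v²) + v = -1/12 + v + v²)
H(182)/(-44594) = (-1/12 + 182 + 182²)/(-44594) = (-1/12 + 182 + 33124)*(-1/44594) = (399671/12)*(-1/44594) = -399671/535128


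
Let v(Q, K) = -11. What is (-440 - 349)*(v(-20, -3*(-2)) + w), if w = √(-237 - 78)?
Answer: 8679 - 2367*I*√35 ≈ 8679.0 - 14003.0*I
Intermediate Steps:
w = 3*I*√35 (w = √(-315) = 3*I*√35 ≈ 17.748*I)
(-440 - 349)*(v(-20, -3*(-2)) + w) = (-440 - 349)*(-11 + 3*I*√35) = -789*(-11 + 3*I*√35) = 8679 - 2367*I*√35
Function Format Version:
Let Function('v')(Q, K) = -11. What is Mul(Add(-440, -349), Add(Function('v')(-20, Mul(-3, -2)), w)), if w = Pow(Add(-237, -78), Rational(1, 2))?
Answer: Add(8679, Mul(-2367, I, Pow(35, Rational(1, 2)))) ≈ Add(8679.0, Mul(-14003., I))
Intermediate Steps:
w = Mul(3, I, Pow(35, Rational(1, 2))) (w = Pow(-315, Rational(1, 2)) = Mul(3, I, Pow(35, Rational(1, 2))) ≈ Mul(17.748, I))
Mul(Add(-440, -349), Add(Function('v')(-20, Mul(-3, -2)), w)) = Mul(Add(-440, -349), Add(-11, Mul(3, I, Pow(35, Rational(1, 2))))) = Mul(-789, Add(-11, Mul(3, I, Pow(35, Rational(1, 2))))) = Add(8679, Mul(-2367, I, Pow(35, Rational(1, 2))))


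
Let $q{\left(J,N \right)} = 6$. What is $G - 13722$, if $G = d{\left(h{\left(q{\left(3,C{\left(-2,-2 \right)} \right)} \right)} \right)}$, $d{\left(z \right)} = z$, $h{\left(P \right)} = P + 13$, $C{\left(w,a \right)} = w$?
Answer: $-13703$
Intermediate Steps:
$h{\left(P \right)} = 13 + P$
$G = 19$ ($G = 13 + 6 = 19$)
$G - 13722 = 19 - 13722 = -13703$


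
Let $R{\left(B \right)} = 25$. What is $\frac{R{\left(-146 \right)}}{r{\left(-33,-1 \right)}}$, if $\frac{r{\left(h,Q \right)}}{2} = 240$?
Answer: $\frac{5}{96} \approx 0.052083$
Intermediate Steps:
$r{\left(h,Q \right)} = 480$ ($r{\left(h,Q \right)} = 2 \cdot 240 = 480$)
$\frac{R{\left(-146 \right)}}{r{\left(-33,-1 \right)}} = \frac{25}{480} = 25 \cdot \frac{1}{480} = \frac{5}{96}$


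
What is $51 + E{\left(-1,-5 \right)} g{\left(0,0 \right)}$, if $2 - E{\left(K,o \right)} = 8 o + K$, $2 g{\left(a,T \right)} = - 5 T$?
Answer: $51$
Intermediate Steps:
$g{\left(a,T \right)} = - \frac{5 T}{2}$ ($g{\left(a,T \right)} = \frac{\left(-5\right) T}{2} = - \frac{5 T}{2}$)
$E{\left(K,o \right)} = 2 - K - 8 o$ ($E{\left(K,o \right)} = 2 - \left(8 o + K\right) = 2 - \left(K + 8 o\right) = 2 - K - 8 o$)
$51 + E{\left(-1,-5 \right)} g{\left(0,0 \right)} = 51 + \left(2 - -1 - -40\right) \left(\left(- \frac{5}{2}\right) 0\right) = 51 + \left(2 + 1 + 40\right) 0 = 51 + 43 \cdot 0 = 51 + 0 = 51$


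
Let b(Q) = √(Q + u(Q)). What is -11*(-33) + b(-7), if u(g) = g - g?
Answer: 363 + I*√7 ≈ 363.0 + 2.6458*I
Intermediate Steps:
u(g) = 0
b(Q) = √Q (b(Q) = √(Q + 0) = √Q)
-11*(-33) + b(-7) = -11*(-33) + √(-7) = 363 + I*√7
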